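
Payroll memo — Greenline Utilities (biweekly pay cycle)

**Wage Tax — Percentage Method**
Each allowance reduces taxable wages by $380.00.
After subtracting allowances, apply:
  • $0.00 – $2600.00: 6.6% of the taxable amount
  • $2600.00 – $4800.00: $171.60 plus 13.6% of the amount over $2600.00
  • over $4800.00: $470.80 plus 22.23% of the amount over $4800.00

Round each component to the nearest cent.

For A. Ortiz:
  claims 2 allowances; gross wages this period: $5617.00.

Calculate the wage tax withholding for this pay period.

$483.47

Wage Tax: taxable = $5617.00 − 2×$380.00 = $4857.00
  $470.80 + 22.23% × ($4857.00 − $4800.00) = $470.80 + 22.23% × $57.00 = $483.47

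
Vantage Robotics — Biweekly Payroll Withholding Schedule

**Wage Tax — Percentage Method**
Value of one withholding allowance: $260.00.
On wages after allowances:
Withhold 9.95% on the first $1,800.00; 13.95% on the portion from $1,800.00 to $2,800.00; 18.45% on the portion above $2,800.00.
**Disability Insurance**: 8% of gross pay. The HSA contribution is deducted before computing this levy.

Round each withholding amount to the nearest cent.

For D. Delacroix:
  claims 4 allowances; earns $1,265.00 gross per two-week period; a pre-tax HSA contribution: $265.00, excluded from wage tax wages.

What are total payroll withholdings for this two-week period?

$80.00

Wage Tax: taxable = $1,265.00 − $265.00 − 4×$260.00 = $-40.00
  Taxable ≤ 0 → $0.00
Disability Insurance: 8% × $1,000.00 = $80.00
Total: $0.00 + $80.00 = $80.00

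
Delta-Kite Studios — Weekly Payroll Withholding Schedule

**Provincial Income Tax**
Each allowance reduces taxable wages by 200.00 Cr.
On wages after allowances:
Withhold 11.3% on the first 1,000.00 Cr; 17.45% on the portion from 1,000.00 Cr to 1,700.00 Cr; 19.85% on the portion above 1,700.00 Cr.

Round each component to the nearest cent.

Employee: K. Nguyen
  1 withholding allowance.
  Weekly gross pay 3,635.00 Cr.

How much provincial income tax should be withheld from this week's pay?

579.55 Cr

Provincial Income Tax: taxable = 3,635.00 Cr − 1×200.00 Cr = 3,435.00 Cr
  235.15 Cr + 19.85% × (3,435.00 Cr − 1,700.00 Cr) = 235.15 Cr + 19.85% × 1,735.00 Cr = 579.55 Cr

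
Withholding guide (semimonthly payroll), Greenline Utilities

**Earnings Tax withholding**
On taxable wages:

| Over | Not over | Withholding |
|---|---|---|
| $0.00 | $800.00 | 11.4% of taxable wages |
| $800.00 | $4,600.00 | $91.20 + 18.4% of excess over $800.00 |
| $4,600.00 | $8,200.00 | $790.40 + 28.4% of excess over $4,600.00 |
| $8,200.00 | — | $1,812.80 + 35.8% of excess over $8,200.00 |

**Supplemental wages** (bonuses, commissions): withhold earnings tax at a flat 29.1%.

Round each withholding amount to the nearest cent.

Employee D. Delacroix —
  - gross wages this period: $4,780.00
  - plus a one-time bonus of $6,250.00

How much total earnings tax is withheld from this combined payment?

$2,660.27

Earnings Tax: taxable = $4,780.00
  $790.40 + 28.4% × ($4,780.00 − $4,600.00) = $790.40 + 28.4% × $180.00 = $841.52
Supplemental (29.1% flat on bonus): 29.1% × $6,250.00 = $1,818.75
Total earnings tax: $841.52 + $1,818.75 = $2,660.27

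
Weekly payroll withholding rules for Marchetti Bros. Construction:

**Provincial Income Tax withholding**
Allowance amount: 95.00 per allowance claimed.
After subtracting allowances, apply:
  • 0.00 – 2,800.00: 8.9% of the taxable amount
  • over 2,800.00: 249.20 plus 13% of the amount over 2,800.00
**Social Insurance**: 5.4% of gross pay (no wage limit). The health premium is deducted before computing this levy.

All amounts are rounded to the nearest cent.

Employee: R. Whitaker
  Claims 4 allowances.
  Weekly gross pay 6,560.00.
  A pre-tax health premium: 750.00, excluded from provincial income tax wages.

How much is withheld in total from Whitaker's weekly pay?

Provincial Income Tax: taxable = 6,560.00 − 750.00 − 4×95.00 = 5,430.00
  249.20 + 13% × (5,430.00 − 2,800.00) = 249.20 + 13% × 2,630.00 = 591.10
Social Insurance: 5.4% × 5,810.00 = 313.74
Total: 591.10 + 313.74 = 904.84

904.84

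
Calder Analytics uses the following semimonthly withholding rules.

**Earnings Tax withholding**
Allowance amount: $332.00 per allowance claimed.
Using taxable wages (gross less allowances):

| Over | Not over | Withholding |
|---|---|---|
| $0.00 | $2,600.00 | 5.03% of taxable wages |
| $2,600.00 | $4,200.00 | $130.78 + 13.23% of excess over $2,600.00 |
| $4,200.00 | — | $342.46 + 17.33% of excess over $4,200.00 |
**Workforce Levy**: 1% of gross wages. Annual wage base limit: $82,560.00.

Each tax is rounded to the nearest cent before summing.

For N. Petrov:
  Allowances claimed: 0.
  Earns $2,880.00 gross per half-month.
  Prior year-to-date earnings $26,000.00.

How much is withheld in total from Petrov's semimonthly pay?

$196.62

Earnings Tax: taxable = $2,880.00
  $130.78 + 13.23% × ($2,880.00 − $2,600.00) = $130.78 + 13.23% × $280.00 = $167.82
Workforce Levy: 1% × $2,880.00 = $28.80
Total: $167.82 + $28.80 = $196.62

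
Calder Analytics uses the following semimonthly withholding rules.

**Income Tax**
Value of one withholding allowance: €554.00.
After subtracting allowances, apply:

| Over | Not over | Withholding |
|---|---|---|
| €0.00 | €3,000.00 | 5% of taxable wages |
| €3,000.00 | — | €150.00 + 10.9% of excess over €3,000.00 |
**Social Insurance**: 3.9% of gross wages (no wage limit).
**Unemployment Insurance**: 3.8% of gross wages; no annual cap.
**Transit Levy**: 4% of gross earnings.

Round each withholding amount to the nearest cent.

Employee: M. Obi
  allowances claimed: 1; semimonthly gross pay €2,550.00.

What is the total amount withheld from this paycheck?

€398.15

Income Tax: taxable = €2,550.00 − 1×€554.00 = €1,996.00
  5% × €1,996.00 = €99.80
Social Insurance: 3.9% × €2,550.00 = €99.45
Unemployment Insurance: 3.8% × €2,550.00 = €96.90
Transit Levy: 4% × €2,550.00 = €102.00
Total: €99.80 + €99.45 + €96.90 + €102.00 = €398.15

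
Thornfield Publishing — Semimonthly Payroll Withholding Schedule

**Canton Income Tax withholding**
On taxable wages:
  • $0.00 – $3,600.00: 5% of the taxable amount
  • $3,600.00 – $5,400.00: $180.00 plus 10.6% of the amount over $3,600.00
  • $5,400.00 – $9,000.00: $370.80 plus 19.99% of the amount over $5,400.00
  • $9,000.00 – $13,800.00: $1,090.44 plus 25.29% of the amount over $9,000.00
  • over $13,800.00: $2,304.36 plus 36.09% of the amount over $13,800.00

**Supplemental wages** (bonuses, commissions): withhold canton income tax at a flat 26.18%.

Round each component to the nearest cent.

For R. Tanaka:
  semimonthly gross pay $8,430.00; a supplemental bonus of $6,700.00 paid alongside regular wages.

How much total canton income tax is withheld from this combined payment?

$2,730.56

Canton Income Tax: taxable = $8,430.00
  $370.80 + 19.99% × ($8,430.00 − $5,400.00) = $370.80 + 19.99% × $3,030.00 = $976.50
Supplemental (26.18% flat on bonus): 26.18% × $6,700.00 = $1,754.06
Total canton income tax: $976.50 + $1,754.06 = $2,730.56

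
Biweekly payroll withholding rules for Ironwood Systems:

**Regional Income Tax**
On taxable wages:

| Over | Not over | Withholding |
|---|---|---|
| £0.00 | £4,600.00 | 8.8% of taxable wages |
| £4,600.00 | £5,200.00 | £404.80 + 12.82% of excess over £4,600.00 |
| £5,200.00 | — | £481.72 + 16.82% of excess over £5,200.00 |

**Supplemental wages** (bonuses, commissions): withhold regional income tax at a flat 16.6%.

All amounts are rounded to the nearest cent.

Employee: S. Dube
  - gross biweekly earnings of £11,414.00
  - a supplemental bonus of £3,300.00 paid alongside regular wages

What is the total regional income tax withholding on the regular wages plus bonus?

£2,074.71

Regional Income Tax: taxable = £11,414.00
  £481.72 + 16.82% × (£11,414.00 − £5,200.00) = £481.72 + 16.82% × £6,214.00 = £1,526.91
Supplemental (16.6% flat on bonus): 16.6% × £3,300.00 = £547.80
Total regional income tax: £1,526.91 + £547.80 = £2,074.71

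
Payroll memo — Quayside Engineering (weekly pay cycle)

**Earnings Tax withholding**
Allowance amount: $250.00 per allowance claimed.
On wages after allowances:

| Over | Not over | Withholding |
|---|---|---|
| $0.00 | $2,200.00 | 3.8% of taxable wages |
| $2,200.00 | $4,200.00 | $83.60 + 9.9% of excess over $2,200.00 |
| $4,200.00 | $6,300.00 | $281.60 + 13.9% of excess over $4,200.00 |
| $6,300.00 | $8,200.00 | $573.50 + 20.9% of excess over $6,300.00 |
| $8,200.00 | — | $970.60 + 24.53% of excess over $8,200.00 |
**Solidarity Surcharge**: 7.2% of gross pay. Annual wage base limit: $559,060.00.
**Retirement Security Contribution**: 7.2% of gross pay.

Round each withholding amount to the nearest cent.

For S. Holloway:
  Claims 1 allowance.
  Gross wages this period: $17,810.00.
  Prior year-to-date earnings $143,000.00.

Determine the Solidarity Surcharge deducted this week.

$1,282.32

Solidarity Surcharge: 7.2% × $17,810.00 = $1,282.32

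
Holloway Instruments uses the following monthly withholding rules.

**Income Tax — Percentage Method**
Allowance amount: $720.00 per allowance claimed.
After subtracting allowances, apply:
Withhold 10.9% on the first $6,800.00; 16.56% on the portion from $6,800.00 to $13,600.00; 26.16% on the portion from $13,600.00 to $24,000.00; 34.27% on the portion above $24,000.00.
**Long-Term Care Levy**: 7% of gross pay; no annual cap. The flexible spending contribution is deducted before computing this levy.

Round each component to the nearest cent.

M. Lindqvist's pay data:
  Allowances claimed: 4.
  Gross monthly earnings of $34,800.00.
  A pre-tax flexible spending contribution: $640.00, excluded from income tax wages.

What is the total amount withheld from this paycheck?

$9,473.98

Income Tax: taxable = $34,800.00 − $640.00 − 4×$720.00 = $31,280.00
  $4,587.92 + 34.27% × ($31,280.00 − $24,000.00) = $4,587.92 + 34.27% × $7,280.00 = $7,082.78
Long-Term Care Levy: 7% × $34,160.00 = $2,391.20
Total: $7,082.78 + $2,391.20 = $9,473.98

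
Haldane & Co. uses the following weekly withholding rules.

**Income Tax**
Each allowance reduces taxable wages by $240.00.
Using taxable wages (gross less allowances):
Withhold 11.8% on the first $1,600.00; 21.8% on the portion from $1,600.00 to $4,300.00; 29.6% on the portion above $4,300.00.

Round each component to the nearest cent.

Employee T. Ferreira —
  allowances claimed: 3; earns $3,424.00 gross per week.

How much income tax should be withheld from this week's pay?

Income Tax: taxable = $3,424.00 − 3×$240.00 = $2,704.00
  $188.80 + 21.8% × ($2,704.00 − $1,600.00) = $188.80 + 21.8% × $1,104.00 = $429.47

$429.47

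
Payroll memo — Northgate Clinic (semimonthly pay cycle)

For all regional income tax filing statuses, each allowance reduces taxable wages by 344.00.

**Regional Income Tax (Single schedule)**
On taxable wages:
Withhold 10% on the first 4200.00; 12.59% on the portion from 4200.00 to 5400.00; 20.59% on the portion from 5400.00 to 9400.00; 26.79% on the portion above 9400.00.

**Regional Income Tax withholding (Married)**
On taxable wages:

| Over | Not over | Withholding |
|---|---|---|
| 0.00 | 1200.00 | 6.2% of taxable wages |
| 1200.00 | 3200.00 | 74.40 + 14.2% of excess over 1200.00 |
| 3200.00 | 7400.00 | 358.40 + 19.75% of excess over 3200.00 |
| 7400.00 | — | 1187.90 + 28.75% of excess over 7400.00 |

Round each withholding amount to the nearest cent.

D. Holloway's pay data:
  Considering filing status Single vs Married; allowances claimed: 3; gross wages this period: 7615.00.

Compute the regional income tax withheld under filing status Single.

Regional Income Tax (Single): taxable = 7615.00 − 3×344.00 = 6583.00
  571.08 + 20.59% × (6583.00 − 5400.00) = 571.08 + 20.59% × 1183.00 = 814.66

814.66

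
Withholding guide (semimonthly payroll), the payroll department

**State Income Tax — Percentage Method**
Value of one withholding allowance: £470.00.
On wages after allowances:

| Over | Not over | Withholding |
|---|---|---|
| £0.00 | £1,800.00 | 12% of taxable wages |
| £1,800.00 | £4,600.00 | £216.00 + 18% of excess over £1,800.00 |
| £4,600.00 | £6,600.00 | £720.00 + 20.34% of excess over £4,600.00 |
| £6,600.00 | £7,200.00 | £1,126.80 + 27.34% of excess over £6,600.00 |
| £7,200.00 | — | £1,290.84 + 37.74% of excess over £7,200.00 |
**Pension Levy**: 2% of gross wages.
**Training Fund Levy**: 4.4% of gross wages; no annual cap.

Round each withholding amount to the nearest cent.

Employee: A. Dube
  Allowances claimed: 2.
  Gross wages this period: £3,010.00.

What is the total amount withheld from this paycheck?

£457.24

State Income Tax: taxable = £3,010.00 − 2×£470.00 = £2,070.00
  £216.00 + 18% × (£2,070.00 − £1,800.00) = £216.00 + 18% × £270.00 = £264.60
Pension Levy: 2% × £3,010.00 = £60.20
Training Fund Levy: 4.4% × £3,010.00 = £132.44
Total: £264.60 + £60.20 + £132.44 = £457.24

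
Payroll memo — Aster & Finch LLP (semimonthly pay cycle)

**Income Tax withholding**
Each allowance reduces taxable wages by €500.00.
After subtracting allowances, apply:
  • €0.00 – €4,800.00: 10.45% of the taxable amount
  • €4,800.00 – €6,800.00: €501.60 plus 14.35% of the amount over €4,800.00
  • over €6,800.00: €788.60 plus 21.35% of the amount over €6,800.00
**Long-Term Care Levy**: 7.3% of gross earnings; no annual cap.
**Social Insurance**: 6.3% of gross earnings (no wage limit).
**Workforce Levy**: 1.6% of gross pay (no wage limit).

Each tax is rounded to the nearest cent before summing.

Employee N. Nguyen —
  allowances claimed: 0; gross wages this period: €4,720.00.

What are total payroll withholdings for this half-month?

€1,210.68

Income Tax: taxable = €4,720.00
  10.45% × €4,720.00 = €493.24
Long-Term Care Levy: 7.3% × €4,720.00 = €344.56
Social Insurance: 6.3% × €4,720.00 = €297.36
Workforce Levy: 1.6% × €4,720.00 = €75.52
Total: €493.24 + €344.56 + €297.36 + €75.52 = €1,210.68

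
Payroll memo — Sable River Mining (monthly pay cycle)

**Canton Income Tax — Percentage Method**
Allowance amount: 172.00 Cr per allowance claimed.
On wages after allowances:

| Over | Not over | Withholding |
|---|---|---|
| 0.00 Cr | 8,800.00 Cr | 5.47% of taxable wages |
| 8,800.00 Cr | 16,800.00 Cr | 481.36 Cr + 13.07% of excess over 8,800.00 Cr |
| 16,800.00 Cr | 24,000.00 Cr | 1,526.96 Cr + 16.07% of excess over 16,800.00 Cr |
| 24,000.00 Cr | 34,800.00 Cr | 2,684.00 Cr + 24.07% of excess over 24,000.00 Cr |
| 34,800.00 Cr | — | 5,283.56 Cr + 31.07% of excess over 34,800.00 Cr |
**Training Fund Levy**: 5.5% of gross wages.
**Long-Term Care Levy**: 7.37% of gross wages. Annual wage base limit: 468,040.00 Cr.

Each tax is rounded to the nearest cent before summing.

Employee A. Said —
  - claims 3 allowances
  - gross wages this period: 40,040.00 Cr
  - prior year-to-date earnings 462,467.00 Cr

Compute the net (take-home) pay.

Canton Income Tax: taxable = 40,040.00 Cr − 3×172.00 Cr = 39,524.00 Cr
  5,283.56 Cr + 31.07% × (39,524.00 Cr − 34,800.00 Cr) = 5,283.56 Cr + 31.07% × 4,724.00 Cr = 6,751.31 Cr
Training Fund Levy: 5.5% × 40,040.00 Cr = 2,202.20 Cr
Long-Term Care Levy: cap 468,040.00 Cr − YTD 462,467.00 Cr = 5,573.00 Cr subject; 7.37% × 5,573.00 Cr = 410.73 Cr
Total withheld: 6,751.31 Cr + 2,202.20 Cr + 410.73 Cr = 9,364.24 Cr
Net pay: 40,040.00 Cr − 9,364.24 Cr = 30,675.76 Cr

30,675.76 Cr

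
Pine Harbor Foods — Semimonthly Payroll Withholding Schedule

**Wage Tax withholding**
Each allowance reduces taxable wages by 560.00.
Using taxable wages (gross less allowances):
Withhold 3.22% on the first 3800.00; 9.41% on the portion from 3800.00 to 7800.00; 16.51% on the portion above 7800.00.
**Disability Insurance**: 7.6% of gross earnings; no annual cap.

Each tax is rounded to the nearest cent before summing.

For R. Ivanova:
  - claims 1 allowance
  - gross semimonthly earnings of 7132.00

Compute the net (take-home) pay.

Wage Tax: taxable = 7132.00 − 1×560.00 = 6572.00
  122.36 + 9.41% × (6572.00 − 3800.00) = 122.36 + 9.41% × 2772.00 = 383.21
Disability Insurance: 7.6% × 7132.00 = 542.03
Total withheld: 383.21 + 542.03 = 925.24
Net pay: 7132.00 − 925.24 = 6206.76

6206.76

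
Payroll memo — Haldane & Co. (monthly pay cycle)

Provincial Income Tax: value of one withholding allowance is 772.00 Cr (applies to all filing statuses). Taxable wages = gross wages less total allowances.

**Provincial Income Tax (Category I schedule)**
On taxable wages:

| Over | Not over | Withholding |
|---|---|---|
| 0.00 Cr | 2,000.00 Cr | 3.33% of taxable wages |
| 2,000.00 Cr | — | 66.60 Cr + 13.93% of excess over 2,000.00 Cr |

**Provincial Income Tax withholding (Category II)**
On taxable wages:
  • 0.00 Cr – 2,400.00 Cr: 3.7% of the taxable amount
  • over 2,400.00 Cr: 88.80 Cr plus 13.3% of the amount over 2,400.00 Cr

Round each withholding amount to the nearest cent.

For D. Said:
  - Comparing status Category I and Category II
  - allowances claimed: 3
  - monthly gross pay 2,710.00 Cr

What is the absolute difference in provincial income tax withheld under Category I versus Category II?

1.46 Cr

Provincial Income Tax (Category I): taxable = 2,710.00 Cr − 3×772.00 Cr = 394.00 Cr
  3.33% × 394.00 Cr = 13.12 Cr
Provincial Income Tax (Category II): taxable = 2,710.00 Cr − 3×772.00 Cr = 394.00 Cr
  3.7% × 394.00 Cr = 14.58 Cr
Difference: |13.12 Cr − 14.58 Cr| = 1.46 Cr (higher under Category II)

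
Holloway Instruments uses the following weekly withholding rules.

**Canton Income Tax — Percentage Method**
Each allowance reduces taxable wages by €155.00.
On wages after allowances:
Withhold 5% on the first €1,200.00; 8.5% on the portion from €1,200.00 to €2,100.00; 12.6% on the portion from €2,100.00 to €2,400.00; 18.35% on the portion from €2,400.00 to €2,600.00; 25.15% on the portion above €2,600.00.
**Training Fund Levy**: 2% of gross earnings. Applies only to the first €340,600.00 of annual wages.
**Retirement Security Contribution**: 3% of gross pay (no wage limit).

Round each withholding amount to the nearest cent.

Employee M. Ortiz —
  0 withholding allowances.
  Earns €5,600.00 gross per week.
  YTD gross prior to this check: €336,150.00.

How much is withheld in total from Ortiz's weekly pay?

Canton Income Tax: taxable = €5,600.00
  €211.00 + 25.15% × (€5,600.00 − €2,600.00) = €211.00 + 25.15% × €3,000.00 = €965.50
Training Fund Levy: cap €340,600.00 − YTD €336,150.00 = €4,450.00 subject; 2% × €4,450.00 = €89.00
Retirement Security Contribution: 3% × €5,600.00 = €168.00
Total: €965.50 + €89.00 + €168.00 = €1,222.50

€1,222.50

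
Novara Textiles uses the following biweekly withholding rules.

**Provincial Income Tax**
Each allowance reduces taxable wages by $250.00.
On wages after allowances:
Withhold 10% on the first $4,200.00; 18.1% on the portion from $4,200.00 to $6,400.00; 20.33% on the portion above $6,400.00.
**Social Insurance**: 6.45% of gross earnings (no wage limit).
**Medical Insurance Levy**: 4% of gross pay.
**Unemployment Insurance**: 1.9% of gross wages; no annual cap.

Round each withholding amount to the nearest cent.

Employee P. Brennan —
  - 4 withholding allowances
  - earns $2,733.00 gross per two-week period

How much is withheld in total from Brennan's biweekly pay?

Provincial Income Tax: taxable = $2,733.00 − 4×$250.00 = $1,733.00
  10% × $1,733.00 = $173.30
Social Insurance: 6.45% × $2,733.00 = $176.28
Medical Insurance Levy: 4% × $2,733.00 = $109.32
Unemployment Insurance: 1.9% × $2,733.00 = $51.93
Total: $173.30 + $176.28 + $109.32 + $51.93 = $510.83

$510.83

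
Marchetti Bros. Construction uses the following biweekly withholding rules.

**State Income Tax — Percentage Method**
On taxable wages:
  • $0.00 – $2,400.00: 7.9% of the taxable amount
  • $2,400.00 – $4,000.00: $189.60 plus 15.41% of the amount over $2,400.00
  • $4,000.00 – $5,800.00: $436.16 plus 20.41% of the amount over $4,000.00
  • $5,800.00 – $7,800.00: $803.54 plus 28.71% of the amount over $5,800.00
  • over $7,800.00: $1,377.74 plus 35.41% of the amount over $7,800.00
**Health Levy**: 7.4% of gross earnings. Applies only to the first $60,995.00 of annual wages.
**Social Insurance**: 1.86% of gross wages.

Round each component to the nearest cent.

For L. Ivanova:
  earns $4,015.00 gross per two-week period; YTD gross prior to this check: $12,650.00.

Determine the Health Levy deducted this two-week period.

$297.11

Health Levy: 7.4% × $4,015.00 = $297.11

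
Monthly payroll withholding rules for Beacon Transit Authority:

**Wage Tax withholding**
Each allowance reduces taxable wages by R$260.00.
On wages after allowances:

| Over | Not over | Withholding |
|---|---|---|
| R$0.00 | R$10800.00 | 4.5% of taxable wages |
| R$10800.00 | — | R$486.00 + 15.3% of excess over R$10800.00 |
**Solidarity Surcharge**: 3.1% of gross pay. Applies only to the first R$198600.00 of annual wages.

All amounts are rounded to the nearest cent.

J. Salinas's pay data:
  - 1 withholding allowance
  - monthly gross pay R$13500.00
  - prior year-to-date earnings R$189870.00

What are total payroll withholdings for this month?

R$1129.95

Wage Tax: taxable = R$13500.00 − 1×R$260.00 = R$13240.00
  R$486.00 + 15.3% × (R$13240.00 − R$10800.00) = R$486.00 + 15.3% × R$2440.00 = R$859.32
Solidarity Surcharge: cap R$198600.00 − YTD R$189870.00 = R$8730.00 subject; 3.1% × R$8730.00 = R$270.63
Total: R$859.32 + R$270.63 = R$1129.95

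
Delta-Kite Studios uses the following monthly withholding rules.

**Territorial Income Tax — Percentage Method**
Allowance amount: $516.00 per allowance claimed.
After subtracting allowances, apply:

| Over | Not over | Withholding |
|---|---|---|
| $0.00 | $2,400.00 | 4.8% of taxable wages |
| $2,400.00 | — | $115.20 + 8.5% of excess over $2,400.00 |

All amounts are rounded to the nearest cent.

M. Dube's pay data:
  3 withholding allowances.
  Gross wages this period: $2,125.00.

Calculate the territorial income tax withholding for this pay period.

Territorial Income Tax: taxable = $2,125.00 − 3×$516.00 = $577.00
  4.8% × $577.00 = $27.70

$27.70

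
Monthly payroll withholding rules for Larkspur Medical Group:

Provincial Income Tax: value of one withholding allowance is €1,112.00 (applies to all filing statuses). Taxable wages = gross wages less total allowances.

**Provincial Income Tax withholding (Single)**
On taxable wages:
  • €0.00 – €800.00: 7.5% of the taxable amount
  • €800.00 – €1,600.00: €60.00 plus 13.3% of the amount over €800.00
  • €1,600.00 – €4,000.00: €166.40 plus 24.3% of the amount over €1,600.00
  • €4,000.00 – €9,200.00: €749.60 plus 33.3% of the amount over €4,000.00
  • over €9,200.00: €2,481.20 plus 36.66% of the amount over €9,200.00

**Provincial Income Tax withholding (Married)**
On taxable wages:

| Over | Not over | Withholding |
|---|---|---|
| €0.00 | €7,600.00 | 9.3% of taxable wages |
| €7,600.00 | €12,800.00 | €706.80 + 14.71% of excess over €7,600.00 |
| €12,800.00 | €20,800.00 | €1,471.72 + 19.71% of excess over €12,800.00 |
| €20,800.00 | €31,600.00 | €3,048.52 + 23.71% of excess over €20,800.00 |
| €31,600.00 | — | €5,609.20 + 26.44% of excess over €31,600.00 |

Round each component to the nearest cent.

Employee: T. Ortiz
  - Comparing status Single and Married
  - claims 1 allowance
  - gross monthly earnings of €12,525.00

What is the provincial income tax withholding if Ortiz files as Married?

Provincial Income Tax (Married): taxable = €12,525.00 − 1×€1,112.00 = €11,413.00
  €706.80 + 14.71% × (€11,413.00 − €7,600.00) = €706.80 + 14.71% × €3,813.00 = €1,267.69

€1,267.69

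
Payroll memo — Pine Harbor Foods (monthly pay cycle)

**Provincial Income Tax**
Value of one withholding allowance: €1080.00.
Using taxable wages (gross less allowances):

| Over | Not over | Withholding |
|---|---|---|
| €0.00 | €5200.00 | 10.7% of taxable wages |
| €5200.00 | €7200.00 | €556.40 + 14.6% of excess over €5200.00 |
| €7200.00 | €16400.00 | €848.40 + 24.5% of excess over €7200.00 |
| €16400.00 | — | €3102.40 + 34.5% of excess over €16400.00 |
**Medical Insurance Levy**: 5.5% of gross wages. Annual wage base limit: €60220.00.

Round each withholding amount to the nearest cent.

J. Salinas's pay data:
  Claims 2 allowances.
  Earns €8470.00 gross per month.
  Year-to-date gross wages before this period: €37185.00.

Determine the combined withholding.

Provincial Income Tax: taxable = €8470.00 − 2×€1080.00 = €6310.00
  €556.40 + 14.6% × (€6310.00 − €5200.00) = €556.40 + 14.6% × €1110.00 = €718.46
Medical Insurance Levy: 5.5% × €8470.00 = €465.85
Total: €718.46 + €465.85 = €1184.31

€1184.31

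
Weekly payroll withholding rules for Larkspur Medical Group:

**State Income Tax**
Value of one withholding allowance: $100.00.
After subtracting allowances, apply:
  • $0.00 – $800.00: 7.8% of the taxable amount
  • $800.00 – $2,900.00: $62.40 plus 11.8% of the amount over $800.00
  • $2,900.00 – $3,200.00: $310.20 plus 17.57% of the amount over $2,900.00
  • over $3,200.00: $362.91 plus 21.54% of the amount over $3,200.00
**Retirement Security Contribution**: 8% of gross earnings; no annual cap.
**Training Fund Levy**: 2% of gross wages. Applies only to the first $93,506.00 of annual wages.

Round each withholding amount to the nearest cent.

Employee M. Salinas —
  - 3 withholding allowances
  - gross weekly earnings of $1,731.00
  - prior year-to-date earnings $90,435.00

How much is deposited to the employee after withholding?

State Income Tax: taxable = $1,731.00 − 3×$100.00 = $1,431.00
  $62.40 + 11.8% × ($1,431.00 − $800.00) = $62.40 + 11.8% × $631.00 = $136.86
Retirement Security Contribution: 8% × $1,731.00 = $138.48
Training Fund Levy: 2% × $1,731.00 = $34.62
Total withheld: $136.86 + $138.48 + $34.62 = $309.96
Net pay: $1,731.00 − $309.96 = $1,421.04

$1,421.04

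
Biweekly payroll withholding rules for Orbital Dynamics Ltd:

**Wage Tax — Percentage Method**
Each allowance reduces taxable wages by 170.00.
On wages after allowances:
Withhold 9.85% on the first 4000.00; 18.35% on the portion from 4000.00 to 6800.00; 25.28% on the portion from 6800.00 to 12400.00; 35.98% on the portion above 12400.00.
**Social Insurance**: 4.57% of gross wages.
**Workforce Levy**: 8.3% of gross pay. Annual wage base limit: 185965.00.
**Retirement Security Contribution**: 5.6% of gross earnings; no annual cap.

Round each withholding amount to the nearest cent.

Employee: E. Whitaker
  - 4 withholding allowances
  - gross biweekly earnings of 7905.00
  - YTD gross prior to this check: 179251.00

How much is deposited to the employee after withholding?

5528.56

Wage Tax: taxable = 7905.00 − 4×170.00 = 7225.00
  907.80 + 25.28% × (7225.00 − 6800.00) = 907.80 + 25.28% × 425.00 = 1015.24
Social Insurance: 4.57% × 7905.00 = 361.26
Workforce Levy: cap 185965.00 − YTD 179251.00 = 6714.00 subject; 8.3% × 6714.00 = 557.26
Retirement Security Contribution: 5.6% × 7905.00 = 442.68
Total withheld: 1015.24 + 361.26 + 557.26 + 442.68 = 2376.44
Net pay: 7905.00 − 2376.44 = 5528.56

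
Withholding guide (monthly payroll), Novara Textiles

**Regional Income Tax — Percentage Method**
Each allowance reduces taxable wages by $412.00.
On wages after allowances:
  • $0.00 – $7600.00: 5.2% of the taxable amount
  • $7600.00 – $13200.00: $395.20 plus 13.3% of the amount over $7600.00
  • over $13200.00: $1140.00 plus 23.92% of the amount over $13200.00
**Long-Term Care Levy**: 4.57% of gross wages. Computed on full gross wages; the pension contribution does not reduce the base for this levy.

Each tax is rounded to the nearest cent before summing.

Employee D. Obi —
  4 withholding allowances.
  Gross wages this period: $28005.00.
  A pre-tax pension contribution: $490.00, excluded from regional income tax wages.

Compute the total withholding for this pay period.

Regional Income Tax: taxable = $28005.00 − $490.00 − 4×$412.00 = $25867.00
  $1140.00 + 23.92% × ($25867.00 − $13200.00) = $1140.00 + 23.92% × $12667.00 = $4169.95
Long-Term Care Levy: 4.57% × $28005.00 = $1279.83
Total: $4169.95 + $1279.83 = $5449.78

$5449.78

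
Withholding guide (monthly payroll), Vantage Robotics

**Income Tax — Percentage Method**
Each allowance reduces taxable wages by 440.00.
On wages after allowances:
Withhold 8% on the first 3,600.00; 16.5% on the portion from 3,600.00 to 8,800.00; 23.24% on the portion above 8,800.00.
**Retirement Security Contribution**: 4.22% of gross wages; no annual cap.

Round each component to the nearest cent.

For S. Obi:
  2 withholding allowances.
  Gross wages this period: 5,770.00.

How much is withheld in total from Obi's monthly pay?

744.34

Income Tax: taxable = 5,770.00 − 2×440.00 = 4,890.00
  288.00 + 16.5% × (4,890.00 − 3,600.00) = 288.00 + 16.5% × 1,290.00 = 500.85
Retirement Security Contribution: 4.22% × 5,770.00 = 243.49
Total: 500.85 + 243.49 = 744.34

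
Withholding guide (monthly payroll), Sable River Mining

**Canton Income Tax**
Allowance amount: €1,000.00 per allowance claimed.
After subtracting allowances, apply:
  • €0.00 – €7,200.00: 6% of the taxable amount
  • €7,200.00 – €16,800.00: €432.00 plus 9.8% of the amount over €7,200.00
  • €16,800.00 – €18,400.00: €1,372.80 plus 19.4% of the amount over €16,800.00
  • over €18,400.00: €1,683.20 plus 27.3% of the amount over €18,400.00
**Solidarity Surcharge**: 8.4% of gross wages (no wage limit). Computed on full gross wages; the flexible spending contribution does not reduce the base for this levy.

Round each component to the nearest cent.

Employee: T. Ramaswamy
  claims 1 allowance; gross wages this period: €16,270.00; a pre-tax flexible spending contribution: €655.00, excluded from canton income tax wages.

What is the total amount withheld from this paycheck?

€2,525.35

Canton Income Tax: taxable = €16,270.00 − €655.00 − 1×€1,000.00 = €14,615.00
  €432.00 + 9.8% × (€14,615.00 − €7,200.00) = €432.00 + 9.8% × €7,415.00 = €1,158.67
Solidarity Surcharge: 8.4% × €16,270.00 = €1,366.68
Total: €1,158.67 + €1,366.68 = €2,525.35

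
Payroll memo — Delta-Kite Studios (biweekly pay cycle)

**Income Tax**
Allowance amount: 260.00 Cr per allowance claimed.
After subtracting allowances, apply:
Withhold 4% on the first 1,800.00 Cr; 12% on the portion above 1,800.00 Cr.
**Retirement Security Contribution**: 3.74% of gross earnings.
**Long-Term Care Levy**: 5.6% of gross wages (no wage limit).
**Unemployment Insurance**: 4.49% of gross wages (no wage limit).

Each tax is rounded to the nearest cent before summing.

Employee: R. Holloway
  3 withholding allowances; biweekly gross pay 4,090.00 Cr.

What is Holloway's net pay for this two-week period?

3,271.15 Cr

Income Tax: taxable = 4,090.00 Cr − 3×260.00 Cr = 3,310.00 Cr
  72.00 Cr + 12% × (3,310.00 Cr − 1,800.00 Cr) = 72.00 Cr + 12% × 1,510.00 Cr = 253.20 Cr
Retirement Security Contribution: 3.74% × 4,090.00 Cr = 152.97 Cr
Long-Term Care Levy: 5.6% × 4,090.00 Cr = 229.04 Cr
Unemployment Insurance: 4.49% × 4,090.00 Cr = 183.64 Cr
Total withheld: 253.20 Cr + 152.97 Cr + 229.04 Cr + 183.64 Cr = 818.85 Cr
Net pay: 4,090.00 Cr − 818.85 Cr = 3,271.15 Cr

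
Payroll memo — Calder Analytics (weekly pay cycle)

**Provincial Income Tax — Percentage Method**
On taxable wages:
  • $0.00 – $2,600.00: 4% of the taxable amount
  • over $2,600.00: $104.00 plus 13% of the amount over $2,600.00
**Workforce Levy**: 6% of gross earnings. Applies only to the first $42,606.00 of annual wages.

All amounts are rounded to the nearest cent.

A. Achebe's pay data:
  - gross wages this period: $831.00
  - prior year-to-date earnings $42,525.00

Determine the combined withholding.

Provincial Income Tax: taxable = $831.00
  4% × $831.00 = $33.24
Workforce Levy: cap $42,606.00 − YTD $42,525.00 = $81.00 subject; 6% × $81.00 = $4.86
Total: $33.24 + $4.86 = $38.10

$38.10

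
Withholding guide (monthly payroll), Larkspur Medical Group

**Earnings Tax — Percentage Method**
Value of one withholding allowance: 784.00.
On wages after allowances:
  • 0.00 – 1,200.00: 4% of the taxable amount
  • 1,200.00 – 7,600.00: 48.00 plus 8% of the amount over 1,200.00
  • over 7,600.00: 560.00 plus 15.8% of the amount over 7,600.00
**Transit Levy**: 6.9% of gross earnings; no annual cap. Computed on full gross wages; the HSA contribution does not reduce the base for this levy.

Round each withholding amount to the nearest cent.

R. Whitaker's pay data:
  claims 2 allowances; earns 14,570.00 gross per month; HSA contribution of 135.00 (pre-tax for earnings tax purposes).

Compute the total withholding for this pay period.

Earnings Tax: taxable = 14,570.00 − 135.00 − 2×784.00 = 12,867.00
  560.00 + 15.8% × (12,867.00 − 7,600.00) = 560.00 + 15.8% × 5,267.00 = 1,392.19
Transit Levy: 6.9% × 14,570.00 = 1,005.33
Total: 1,392.19 + 1,005.33 = 2,397.52

2,397.52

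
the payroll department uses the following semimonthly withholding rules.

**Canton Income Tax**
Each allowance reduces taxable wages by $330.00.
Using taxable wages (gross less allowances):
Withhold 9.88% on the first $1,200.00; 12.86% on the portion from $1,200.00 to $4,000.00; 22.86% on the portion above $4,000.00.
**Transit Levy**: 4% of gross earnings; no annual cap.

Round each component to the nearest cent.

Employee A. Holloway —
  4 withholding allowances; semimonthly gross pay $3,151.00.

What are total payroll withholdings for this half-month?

$325.75

Canton Income Tax: taxable = $3,151.00 − 4×$330.00 = $1,831.00
  $118.56 + 12.86% × ($1,831.00 − $1,200.00) = $118.56 + 12.86% × $631.00 = $199.71
Transit Levy: 4% × $3,151.00 = $126.04
Total: $199.71 + $126.04 = $325.75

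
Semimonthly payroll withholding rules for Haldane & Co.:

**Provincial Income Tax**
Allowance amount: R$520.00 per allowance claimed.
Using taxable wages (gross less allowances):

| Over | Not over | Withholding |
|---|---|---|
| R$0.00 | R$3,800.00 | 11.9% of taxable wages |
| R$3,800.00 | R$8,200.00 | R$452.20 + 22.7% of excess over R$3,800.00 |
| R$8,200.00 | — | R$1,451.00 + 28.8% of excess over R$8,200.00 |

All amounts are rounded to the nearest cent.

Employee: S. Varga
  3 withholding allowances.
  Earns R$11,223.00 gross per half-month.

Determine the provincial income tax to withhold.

Provincial Income Tax: taxable = R$11,223.00 − 3×R$520.00 = R$9,663.00
  R$1,451.00 + 28.8% × (R$9,663.00 − R$8,200.00) = R$1,451.00 + 28.8% × R$1,463.00 = R$1,872.34

R$1,872.34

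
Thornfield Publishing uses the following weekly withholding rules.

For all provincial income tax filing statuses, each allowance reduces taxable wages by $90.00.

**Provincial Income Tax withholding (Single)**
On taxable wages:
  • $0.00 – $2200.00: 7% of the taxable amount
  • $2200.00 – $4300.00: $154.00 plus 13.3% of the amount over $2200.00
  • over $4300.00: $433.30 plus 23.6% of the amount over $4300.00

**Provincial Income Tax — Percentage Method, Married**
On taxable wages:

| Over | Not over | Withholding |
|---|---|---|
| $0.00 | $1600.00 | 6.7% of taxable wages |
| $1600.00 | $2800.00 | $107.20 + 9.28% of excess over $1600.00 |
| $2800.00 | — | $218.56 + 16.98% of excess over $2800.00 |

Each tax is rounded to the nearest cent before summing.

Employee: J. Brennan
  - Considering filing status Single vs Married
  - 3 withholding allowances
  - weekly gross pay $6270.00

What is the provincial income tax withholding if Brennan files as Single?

$834.50

Provincial Income Tax (Single): taxable = $6270.00 − 3×$90.00 = $6000.00
  $433.30 + 23.6% × ($6000.00 − $4300.00) = $433.30 + 23.6% × $1700.00 = $834.50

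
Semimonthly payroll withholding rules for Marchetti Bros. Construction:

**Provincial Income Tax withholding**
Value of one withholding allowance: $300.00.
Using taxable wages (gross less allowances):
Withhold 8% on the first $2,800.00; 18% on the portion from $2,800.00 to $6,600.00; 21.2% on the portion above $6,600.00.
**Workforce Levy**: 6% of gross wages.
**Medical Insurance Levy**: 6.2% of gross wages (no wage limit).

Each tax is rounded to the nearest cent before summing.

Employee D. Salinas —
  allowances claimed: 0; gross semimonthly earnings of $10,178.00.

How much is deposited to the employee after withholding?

$7,269.74

Provincial Income Tax: taxable = $10,178.00
  $908.00 + 21.2% × ($10,178.00 − $6,600.00) = $908.00 + 21.2% × $3,578.00 = $1,666.54
Workforce Levy: 6% × $10,178.00 = $610.68
Medical Insurance Levy: 6.2% × $10,178.00 = $631.04
Total withheld: $1,666.54 + $610.68 + $631.04 = $2,908.26
Net pay: $10,178.00 − $2,908.26 = $7,269.74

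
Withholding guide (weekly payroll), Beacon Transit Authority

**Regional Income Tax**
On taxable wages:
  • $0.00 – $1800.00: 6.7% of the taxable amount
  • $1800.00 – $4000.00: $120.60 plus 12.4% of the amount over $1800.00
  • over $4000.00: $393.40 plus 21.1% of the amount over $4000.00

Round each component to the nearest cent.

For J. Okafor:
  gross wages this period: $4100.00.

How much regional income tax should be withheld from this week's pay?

Regional Income Tax: taxable = $4100.00
  $393.40 + 21.1% × ($4100.00 − $4000.00) = $393.40 + 21.1% × $100.00 = $414.50

$414.50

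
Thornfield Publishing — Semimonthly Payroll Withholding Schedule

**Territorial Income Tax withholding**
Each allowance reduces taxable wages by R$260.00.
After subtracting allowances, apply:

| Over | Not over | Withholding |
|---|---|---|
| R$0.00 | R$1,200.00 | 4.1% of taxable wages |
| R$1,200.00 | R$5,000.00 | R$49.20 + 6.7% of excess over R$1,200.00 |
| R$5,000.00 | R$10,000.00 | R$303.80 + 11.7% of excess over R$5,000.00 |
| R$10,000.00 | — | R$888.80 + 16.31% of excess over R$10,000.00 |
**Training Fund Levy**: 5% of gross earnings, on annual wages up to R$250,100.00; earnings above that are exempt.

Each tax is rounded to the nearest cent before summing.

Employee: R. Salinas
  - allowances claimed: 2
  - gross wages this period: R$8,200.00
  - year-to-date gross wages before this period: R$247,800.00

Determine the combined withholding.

Territorial Income Tax: taxable = R$8,200.00 − 2×R$260.00 = R$7,680.00
  R$303.80 + 11.7% × (R$7,680.00 − R$5,000.00) = R$303.80 + 11.7% × R$2,680.00 = R$617.36
Training Fund Levy: cap R$250,100.00 − YTD R$247,800.00 = R$2,300.00 subject; 5% × R$2,300.00 = R$115.00
Total: R$617.36 + R$115.00 = R$732.36

R$732.36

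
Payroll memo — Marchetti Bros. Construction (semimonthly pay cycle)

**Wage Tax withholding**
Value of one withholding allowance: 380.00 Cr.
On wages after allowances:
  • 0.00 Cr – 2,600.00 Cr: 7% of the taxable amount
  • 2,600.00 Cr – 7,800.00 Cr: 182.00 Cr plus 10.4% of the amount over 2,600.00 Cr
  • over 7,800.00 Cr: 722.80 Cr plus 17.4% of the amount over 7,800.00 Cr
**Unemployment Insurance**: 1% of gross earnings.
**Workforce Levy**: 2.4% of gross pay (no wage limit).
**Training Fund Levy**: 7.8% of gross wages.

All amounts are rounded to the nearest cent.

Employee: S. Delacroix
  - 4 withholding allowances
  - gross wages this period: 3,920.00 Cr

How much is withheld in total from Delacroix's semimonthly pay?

Wage Tax: taxable = 3,920.00 Cr − 4×380.00 Cr = 2,400.00 Cr
  7% × 2,400.00 Cr = 168.00 Cr
Unemployment Insurance: 1% × 3,920.00 Cr = 39.20 Cr
Workforce Levy: 2.4% × 3,920.00 Cr = 94.08 Cr
Training Fund Levy: 7.8% × 3,920.00 Cr = 305.76 Cr
Total: 168.00 Cr + 39.20 Cr + 94.08 Cr + 305.76 Cr = 607.04 Cr

607.04 Cr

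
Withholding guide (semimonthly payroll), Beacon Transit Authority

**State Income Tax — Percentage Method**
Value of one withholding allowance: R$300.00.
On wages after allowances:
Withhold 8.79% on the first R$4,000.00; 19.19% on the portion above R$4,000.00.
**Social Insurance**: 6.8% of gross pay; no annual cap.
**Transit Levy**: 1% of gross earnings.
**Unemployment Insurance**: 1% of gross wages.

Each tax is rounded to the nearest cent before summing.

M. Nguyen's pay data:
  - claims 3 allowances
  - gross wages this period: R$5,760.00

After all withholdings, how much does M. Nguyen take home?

R$4,736.49

State Income Tax: taxable = R$5,760.00 − 3×R$300.00 = R$4,860.00
  R$351.60 + 19.19% × (R$4,860.00 − R$4,000.00) = R$351.60 + 19.19% × R$860.00 = R$516.63
Social Insurance: 6.8% × R$5,760.00 = R$391.68
Transit Levy: 1% × R$5,760.00 = R$57.60
Unemployment Insurance: 1% × R$5,760.00 = R$57.60
Total withheld: R$516.63 + R$391.68 + R$57.60 + R$57.60 = R$1,023.51
Net pay: R$5,760.00 − R$1,023.51 = R$4,736.49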